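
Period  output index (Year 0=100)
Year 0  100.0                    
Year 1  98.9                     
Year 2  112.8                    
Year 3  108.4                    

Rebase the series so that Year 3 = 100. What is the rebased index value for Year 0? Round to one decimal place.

92.3

Rebased(Year 0) = 100.0 / 108.4 × 100 = 92.2509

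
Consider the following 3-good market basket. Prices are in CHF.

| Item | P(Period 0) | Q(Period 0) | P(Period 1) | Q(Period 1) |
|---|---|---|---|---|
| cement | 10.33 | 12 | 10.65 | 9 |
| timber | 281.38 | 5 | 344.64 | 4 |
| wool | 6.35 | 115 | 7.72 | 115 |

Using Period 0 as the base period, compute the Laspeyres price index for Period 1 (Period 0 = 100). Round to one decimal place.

121.1

Laspeyres price index uses base-period quantities as weights.
ΣP(Period 1)·Q(Period 0) = 10.65×12 + 344.64×5 + 7.72×115 = 127.8 + 1723.2 + 887.8 = 2738.8
ΣP(Period 0)·Q(Period 0) = 10.33×12 + 281.38×5 + 6.35×115 = 123.96 + 1406.9 + 730.25 = 2261.11
Index = 2738.8 / 2261.11 × 100 = 121.1263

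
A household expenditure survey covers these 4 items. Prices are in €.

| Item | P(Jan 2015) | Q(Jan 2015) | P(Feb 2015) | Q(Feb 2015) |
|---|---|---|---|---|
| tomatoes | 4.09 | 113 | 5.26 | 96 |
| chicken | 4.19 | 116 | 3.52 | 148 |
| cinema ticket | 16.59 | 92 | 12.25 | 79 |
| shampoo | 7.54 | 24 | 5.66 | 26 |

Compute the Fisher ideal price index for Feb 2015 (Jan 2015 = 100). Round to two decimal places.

Laspeyres component (base-period weights):
ΣP(Feb 2015)Q(Jan 2015) = 5.26×113 + 3.52×116 + 12.25×92 + 5.66×24 = 594.38 + 408.32 + 1127 + 135.84 = 2265.54
ΣP(Jan 2015)Q(Jan 2015) = 4.09×113 + 4.19×116 + 16.59×92 + 7.54×24 = 462.17 + 486.04 + 1526.28 + 180.96 = 2655.45
L = 2265.54 / 2655.45 × 100 = 85.3166
Paasche component (current-period weights):
ΣP(Feb 2015)Q(Feb 2015) = 5.26×96 + 3.52×148 + 12.25×79 + 5.66×26 = 504.96 + 520.96 + 967.75 + 147.16 = 2140.83
ΣP(Jan 2015)Q(Feb 2015) = 4.09×96 + 4.19×148 + 16.59×79 + 7.54×26 = 392.64 + 620.12 + 1310.61 + 196.04 = 2519.41
P = 2140.83 / 2519.41 × 100 = 84.9735
Fisher = √(L × P) = √(85.3166 × 84.9735) = 85.1449

85.14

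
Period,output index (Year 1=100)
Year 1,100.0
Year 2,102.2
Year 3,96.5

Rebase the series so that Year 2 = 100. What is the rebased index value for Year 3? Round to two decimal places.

Rebased(Year 3) = 96.5 / 102.2 × 100 = 94.4227

94.42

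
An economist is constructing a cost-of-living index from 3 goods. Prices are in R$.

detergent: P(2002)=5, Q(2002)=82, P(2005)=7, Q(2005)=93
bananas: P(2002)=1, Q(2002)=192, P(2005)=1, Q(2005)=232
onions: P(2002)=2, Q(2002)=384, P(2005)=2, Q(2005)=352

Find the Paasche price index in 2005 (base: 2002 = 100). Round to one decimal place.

Paasche price index uses current-period quantities as weights.
ΣP(2005)·Q(2005) = 7×93 + 1×232 + 2×352 = 651 + 232 + 704 = 1587
ΣP(2002)·Q(2005) = 5×93 + 1×232 + 2×352 = 465 + 232 + 704 = 1401
Index = 1587 / 1401 × 100 = 113.2762

113.3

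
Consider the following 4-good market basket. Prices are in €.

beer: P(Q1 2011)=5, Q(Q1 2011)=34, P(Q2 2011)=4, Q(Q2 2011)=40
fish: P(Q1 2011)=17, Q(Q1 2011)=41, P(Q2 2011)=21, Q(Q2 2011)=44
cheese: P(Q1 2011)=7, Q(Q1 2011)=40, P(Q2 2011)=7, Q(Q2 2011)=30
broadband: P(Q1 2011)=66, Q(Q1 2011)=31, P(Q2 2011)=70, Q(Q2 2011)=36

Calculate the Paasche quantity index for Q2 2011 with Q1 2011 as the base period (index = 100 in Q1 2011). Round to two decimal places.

110.65

Paasche quantity index uses current-period prices as weights.
ΣP(Q2 2011)·Q(Q2 2011) = 4×40 + 21×44 + 7×30 + 70×36 = 160 + 924 + 210 + 2520 = 3814
ΣP(Q2 2011)·Q(Q1 2011) = 4×34 + 21×41 + 7×40 + 70×31 = 136 + 861 + 280 + 2170 = 3447
Index = 3814 / 3447 × 100 = 110.6469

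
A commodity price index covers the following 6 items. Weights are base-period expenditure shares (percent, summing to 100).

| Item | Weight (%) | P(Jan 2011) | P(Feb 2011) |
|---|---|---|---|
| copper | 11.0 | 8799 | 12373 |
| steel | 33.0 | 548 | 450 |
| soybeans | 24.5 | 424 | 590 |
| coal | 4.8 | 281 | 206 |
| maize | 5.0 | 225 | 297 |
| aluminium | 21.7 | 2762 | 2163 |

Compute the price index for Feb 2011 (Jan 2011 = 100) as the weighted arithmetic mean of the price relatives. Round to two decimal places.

copper: 11.0 × (12373/8799) = 11.0 × 1.406183 = 15.4680
steel: 33.0 × (450/548) = 33.0 × 0.821168 = 27.0985
soybeans: 24.5 × (590/424) = 24.5 × 1.391509 = 34.0920
coal: 4.8 × (206/281) = 4.8 × 0.733096 = 3.5189
maize: 5.0 × (297/225) = 5.0 × 1.320000 = 6.6000
aluminium: 21.7 × (2163/2762) = 21.7 × 0.783128 = 16.9939
Index = Σ wᵢ·(p₁ᵢ/p₀ᵢ) = 15.4680 + 27.0985 + 34.0920 + 3.5189 + 6.6000 + 16.9939 = 103.7713

103.77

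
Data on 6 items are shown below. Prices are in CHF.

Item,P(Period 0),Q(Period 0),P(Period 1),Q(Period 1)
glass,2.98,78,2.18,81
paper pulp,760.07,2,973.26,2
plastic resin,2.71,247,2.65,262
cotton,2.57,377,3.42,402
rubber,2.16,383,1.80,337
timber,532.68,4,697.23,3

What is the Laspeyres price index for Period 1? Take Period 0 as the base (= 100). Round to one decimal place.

118.7

Laspeyres price index uses base-period quantities as weights.
ΣP(Period 1)·Q(Period 0) = 2.18×78 + 973.26×2 + 2.65×247 + 3.42×377 + 1.80×383 + 697.23×4 = 170.04 + 1946.52 + 654.55 + 1289.34 + 689.4 + 2788.92 = 7538.77
ΣP(Period 0)·Q(Period 0) = 2.98×78 + 760.07×2 + 2.71×247 + 2.57×377 + 2.16×383 + 532.68×4 = 232.44 + 1520.14 + 669.37 + 968.89 + 827.28 + 2130.72 = 6348.84
Index = 7538.77 / 6348.84 × 100 = 118.7425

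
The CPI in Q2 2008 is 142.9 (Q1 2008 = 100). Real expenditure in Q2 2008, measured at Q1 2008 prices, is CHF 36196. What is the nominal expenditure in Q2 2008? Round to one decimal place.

Nominal = Real × (Index/100) = 36196 × (142.9/100)
        = 36196 × 1.429 = 51724.0840

51724.1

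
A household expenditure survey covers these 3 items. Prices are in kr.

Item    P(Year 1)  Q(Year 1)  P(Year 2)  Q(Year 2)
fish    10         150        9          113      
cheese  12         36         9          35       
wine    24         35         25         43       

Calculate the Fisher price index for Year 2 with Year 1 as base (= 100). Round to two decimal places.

Laspeyres component (base-period weights):
ΣP(Year 2)Q(Year 1) = 9×150 + 9×36 + 25×35 = 1350 + 324 + 875 = 2549
ΣP(Year 1)Q(Year 1) = 10×150 + 12×36 + 24×35 = 1500 + 432 + 840 = 2772
L = 2549 / 2772 × 100 = 91.9553
Paasche component (current-period weights):
ΣP(Year 2)Q(Year 2) = 9×113 + 9×35 + 25×43 = 1017 + 315 + 1075 = 2407
ΣP(Year 1)Q(Year 2) = 10×113 + 12×35 + 24×43 = 1130 + 420 + 1032 = 2582
P = 2407 / 2582 × 100 = 93.2223
Fisher = √(L × P) = √(91.9553 × 93.2223) = 92.5866

92.59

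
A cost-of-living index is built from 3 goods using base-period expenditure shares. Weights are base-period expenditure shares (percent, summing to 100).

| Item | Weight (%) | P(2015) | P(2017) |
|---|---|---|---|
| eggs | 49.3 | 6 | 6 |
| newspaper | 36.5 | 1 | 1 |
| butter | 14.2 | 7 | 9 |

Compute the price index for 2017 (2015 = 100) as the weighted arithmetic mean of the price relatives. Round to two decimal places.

eggs: 49.3 × (6/6) = 49.3 × 1.000000 = 49.3000
newspaper: 36.5 × (1/1) = 36.5 × 1.000000 = 36.5000
butter: 14.2 × (9/7) = 14.2 × 1.285714 = 18.2571
Index = Σ wᵢ·(p₁ᵢ/p₀ᵢ) = 49.3000 + 36.5000 + 18.2571 = 104.0571

104.06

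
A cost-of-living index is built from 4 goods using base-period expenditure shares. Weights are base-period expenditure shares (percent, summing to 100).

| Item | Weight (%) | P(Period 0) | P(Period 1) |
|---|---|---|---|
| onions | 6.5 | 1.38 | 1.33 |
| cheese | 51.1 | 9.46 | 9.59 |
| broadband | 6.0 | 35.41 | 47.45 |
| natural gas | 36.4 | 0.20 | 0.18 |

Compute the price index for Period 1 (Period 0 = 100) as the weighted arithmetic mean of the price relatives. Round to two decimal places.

onions: 6.5 × (1.33/1.38) = 6.5 × 0.963768 = 6.2645
cheese: 51.1 × (9.59/9.46) = 51.1 × 1.013742 = 51.8022
broadband: 6.0 × (47.45/35.41) = 6.0 × 1.340017 = 8.0401
natural gas: 36.4 × (0.18/0.20) = 36.4 × 0.900000 = 32.7600
Index = Σ wᵢ·(p₁ᵢ/p₀ᵢ) = 6.2645 + 51.8022 + 8.0401 + 32.7600 = 98.8668

98.87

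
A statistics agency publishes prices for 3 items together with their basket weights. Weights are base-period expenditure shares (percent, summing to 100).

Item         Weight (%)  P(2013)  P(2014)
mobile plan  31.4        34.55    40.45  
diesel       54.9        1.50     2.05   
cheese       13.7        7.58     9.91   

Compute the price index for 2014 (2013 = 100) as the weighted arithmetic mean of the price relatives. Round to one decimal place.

129.7

mobile plan: 31.4 × (40.45/34.55) = 31.4 × 1.170767 = 36.7621
diesel: 54.9 × (2.05/1.50) = 54.9 × 1.366667 = 75.0300
cheese: 13.7 × (9.91/7.58) = 13.7 × 1.307388 = 17.9112
Index = Σ wᵢ·(p₁ᵢ/p₀ᵢ) = 36.7621 + 75.0300 + 17.9112 = 129.7033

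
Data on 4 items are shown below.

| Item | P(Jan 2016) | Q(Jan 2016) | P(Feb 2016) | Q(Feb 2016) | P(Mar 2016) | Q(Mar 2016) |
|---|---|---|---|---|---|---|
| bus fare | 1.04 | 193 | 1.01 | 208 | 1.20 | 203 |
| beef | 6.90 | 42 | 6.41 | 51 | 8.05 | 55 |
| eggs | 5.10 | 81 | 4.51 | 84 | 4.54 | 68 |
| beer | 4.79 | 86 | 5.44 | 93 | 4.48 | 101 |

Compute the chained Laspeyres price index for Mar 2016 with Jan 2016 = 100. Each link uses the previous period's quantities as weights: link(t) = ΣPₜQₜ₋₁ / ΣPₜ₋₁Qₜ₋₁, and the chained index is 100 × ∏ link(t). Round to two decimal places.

101.14

Link Jan 2016→Feb 2016:
ΣP(Feb 2016)Q(Jan 2016) = 1.01×193 + 6.41×42 + 4.51×81 + 5.44×86 = 194.93 + 269.22 + 365.31 + 467.84 = 1297.3
ΣP(Jan 2016)Q(Jan 2016) = 1.04×193 + 6.90×42 + 5.10×81 + 4.79×86 = 200.72 + 289.8 + 413.1 + 411.94 = 1315.56
link = 1297.3/1315.56 = 0.986120
Link Feb 2016→Mar 2016:
ΣP(Mar 2016)Q(Feb 2016) = 1.20×208 + 8.05×51 + 4.54×84 + 4.48×93 = 249.6 + 410.55 + 381.36 + 416.64 = 1458.15
ΣP(Feb 2016)Q(Feb 2016) = 1.01×208 + 6.41×51 + 4.51×84 + 5.44×93 = 210.08 + 326.91 + 378.84 + 505.92 = 1421.75
link = 1458.15/1421.75 = 1.025602
Chained index = 100 × 0.986120 × 1.025602 = 101.1367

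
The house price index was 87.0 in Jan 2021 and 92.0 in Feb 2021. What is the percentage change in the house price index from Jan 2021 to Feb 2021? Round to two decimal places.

5.75%

Change = (92.0 − 87.0) / 87.0 × 100
       = 5.0 / 87.0 × 100 = 5.7471%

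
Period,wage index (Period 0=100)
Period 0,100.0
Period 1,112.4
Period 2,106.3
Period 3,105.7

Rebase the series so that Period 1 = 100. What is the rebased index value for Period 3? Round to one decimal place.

94.0

Rebased(Period 3) = 105.7 / 112.4 × 100 = 94.0391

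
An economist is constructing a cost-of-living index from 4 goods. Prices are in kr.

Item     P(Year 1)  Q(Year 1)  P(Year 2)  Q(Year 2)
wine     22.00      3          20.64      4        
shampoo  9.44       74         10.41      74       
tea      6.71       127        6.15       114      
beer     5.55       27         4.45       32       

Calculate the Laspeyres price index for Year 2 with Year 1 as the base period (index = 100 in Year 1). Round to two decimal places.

Laspeyres price index uses base-period quantities as weights.
ΣP(Year 2)·Q(Year 1) = 20.64×3 + 10.41×74 + 6.15×127 + 4.45×27 = 61.92 + 770.34 + 781.05 + 120.15 = 1733.46
ΣP(Year 1)·Q(Year 1) = 22.00×3 + 9.44×74 + 6.71×127 + 5.55×27 = 66 + 698.56 + 852.17 + 149.85 = 1766.58
Index = 1733.46 / 1766.58 × 100 = 98.1252

98.13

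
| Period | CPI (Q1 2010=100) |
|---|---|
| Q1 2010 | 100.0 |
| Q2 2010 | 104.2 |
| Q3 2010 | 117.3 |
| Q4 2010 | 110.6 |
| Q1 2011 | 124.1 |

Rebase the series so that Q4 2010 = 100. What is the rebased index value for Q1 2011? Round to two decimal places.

Rebased(Q1 2011) = 124.1 / 110.6 × 100 = 112.2061

112.21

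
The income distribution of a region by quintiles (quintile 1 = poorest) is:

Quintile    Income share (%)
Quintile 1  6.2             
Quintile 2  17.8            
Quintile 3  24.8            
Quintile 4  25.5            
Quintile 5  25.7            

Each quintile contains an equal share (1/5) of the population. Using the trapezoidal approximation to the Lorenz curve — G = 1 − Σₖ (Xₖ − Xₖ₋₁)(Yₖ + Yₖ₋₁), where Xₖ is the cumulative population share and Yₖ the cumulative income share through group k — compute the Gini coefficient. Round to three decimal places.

0.187

Cumulative income shares Yₖ: 0.0620, 0.2400, 0.4880, 0.7430, 1.0000
Σ (Xₖ−Xₖ₋₁)(Yₖ+Yₖ₋₁) = (1/5)(0.0620+0.0000) + (1/5)(0.2400+0.0620) + (1/5)(0.4880+0.2400) + (1/5)(0.7430+0.4880) + (1/5)(1.0000+0.7430)
  = 0.0124 + 0.0604 + 0.1456 + 0.2462 + 0.3486 = 0.8132
G = 1 − 0.8132 = 0.1868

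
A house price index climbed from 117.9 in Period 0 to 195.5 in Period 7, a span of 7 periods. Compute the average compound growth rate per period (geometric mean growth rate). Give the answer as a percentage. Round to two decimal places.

7.49%

Growth factor = (195.5/117.9)^(1/7) = (1.658185)^(1/7) = 1.074920
Growth rate = 1.074920 − 1 = 0.074920 = 7.4920%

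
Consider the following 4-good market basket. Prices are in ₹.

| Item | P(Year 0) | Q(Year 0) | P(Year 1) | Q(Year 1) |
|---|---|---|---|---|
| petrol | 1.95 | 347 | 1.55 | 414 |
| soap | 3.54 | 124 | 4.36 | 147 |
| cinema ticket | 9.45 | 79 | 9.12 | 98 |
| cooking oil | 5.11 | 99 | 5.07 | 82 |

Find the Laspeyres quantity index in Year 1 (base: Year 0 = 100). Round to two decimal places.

Laspeyres quantity index uses base-period prices as weights.
ΣP(Year 0)·Q(Year 1) = 1.95×414 + 3.54×147 + 9.45×98 + 5.11×82 = 807.3 + 520.38 + 926.1 + 419.02 = 2672.8
ΣP(Year 0)·Q(Year 0) = 1.95×347 + 3.54×124 + 9.45×79 + 5.11×99 = 676.65 + 438.96 + 746.55 + 505.89 = 2368.05
Index = 2672.8 / 2368.05 × 100 = 112.8692

112.87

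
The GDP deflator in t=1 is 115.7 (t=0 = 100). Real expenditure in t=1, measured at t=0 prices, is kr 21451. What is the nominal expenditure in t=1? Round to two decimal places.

Nominal = Real × (Index/100) = 21451 × (115.7/100)
        = 21451 × 1.157 = 24818.8070

24818.81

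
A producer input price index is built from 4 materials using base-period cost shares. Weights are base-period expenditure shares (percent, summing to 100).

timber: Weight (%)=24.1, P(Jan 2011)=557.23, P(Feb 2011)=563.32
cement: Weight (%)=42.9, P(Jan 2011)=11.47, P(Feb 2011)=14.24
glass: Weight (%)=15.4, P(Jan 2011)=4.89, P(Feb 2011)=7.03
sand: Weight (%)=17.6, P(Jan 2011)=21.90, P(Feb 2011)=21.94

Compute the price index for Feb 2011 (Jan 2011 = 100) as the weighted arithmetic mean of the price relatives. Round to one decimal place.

117.4

timber: 24.1 × (563.32/557.23) = 24.1 × 1.010929 = 24.3634
cement: 42.9 × (14.24/11.47) = 42.9 × 1.241500 = 53.2603
glass: 15.4 × (7.03/4.89) = 15.4 × 1.437628 = 22.1395
sand: 17.6 × (21.94/21.90) = 17.6 × 1.001826 = 17.6321
Index = Σ wᵢ·(p₁ᵢ/p₀ᵢ) = 24.3634 + 53.2603 + 22.1395 + 17.6321 = 117.3953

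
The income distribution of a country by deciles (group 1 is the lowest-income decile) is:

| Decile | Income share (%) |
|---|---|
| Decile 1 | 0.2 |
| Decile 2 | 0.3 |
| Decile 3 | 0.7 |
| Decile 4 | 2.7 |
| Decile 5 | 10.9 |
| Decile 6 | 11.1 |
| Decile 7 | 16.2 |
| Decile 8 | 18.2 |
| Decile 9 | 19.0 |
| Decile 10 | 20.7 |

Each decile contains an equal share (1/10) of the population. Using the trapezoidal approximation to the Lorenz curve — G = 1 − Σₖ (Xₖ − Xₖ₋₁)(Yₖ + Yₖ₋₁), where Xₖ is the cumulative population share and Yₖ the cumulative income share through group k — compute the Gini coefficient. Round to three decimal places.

Cumulative income shares Yₖ: 0.0020, 0.0050, 0.0120, 0.0390, 0.1480, 0.2590, 0.4210, 0.6030, 0.7930, 1.0000
Σ (Xₖ−Xₖ₋₁)(Yₖ+Yₖ₋₁) = (1/10)(0.0020+0.0000) + (1/10)(0.0050+0.0020) + (1/10)(0.0120+0.0050) + (1/10)(0.0390+0.0120) + (1/10)(0.1480+0.0390) + (1/10)(0.2590+0.1480) + (1/10)(0.4210+0.2590) + (1/10)(0.6030+0.4210) + (1/10)(0.7930+0.6030) + (1/10)(1.0000+0.7930)
  = 0.0002 + 0.0007 + 0.0017 + 0.0051 + 0.0187 + 0.0407 + 0.0680 + 0.1024 + 0.1396 + 0.1793 = 0.5564
G = 1 − 0.5564 = 0.4436

0.444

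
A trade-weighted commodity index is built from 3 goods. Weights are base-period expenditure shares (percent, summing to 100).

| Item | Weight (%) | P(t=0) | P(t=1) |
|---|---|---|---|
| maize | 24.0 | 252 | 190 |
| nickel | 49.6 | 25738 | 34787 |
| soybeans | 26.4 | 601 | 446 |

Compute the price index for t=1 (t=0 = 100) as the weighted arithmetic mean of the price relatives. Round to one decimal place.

maize: 24.0 × (190/252) = 24.0 × 0.753968 = 18.0952
nickel: 49.6 × (34787/25738) = 49.6 × 1.351581 = 67.0384
soybeans: 26.4 × (446/601) = 26.4 × 0.742097 = 19.5913
Index = Σ wᵢ·(p₁ᵢ/p₀ᵢ) = 18.0952 + 67.0384 + 19.5913 = 104.7250

104.7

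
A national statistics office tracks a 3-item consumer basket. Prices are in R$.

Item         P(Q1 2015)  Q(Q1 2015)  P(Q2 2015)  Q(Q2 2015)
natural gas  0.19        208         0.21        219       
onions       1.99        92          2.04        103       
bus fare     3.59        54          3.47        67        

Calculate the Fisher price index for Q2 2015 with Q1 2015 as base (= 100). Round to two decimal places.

Laspeyres component (base-period weights):
ΣP(Q2 2015)Q(Q1 2015) = 0.21×208 + 2.04×92 + 3.47×54 = 43.68 + 187.68 + 187.38 = 418.74
ΣP(Q1 2015)Q(Q1 2015) = 0.19×208 + 1.99×92 + 3.59×54 = 39.52 + 183.08 + 193.86 = 416.46
L = 418.74 / 416.46 × 100 = 100.5475
Paasche component (current-period weights):
ΣP(Q2 2015)Q(Q2 2015) = 0.21×219 + 2.04×103 + 3.47×67 = 45.99 + 210.12 + 232.49 = 488.6
ΣP(Q1 2015)Q(Q2 2015) = 0.19×219 + 1.99×103 + 3.59×67 = 41.61 + 204.97 + 240.53 = 487.11
P = 488.6 / 487.11 × 100 = 100.3059
Fisher = √(L × P) = √(100.5475 × 100.3059) = 100.4266

100.43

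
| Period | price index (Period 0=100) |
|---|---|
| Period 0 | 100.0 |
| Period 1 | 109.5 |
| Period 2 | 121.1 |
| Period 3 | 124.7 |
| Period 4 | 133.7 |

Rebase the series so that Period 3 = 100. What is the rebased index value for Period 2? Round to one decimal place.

97.1

Rebased(Period 2) = 121.1 / 124.7 × 100 = 97.1131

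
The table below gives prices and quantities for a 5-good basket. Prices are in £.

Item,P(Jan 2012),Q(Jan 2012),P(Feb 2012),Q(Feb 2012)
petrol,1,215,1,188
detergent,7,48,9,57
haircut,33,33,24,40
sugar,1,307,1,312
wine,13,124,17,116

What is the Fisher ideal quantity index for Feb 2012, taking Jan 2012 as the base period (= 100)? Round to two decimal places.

103.53

Laspeyres component (base-period weights):
ΣP(Jan 2012)Q(Feb 2012) = 1×188 + 7×57 + 33×40 + 1×312 + 13×116 = 188 + 399 + 1320 + 312 + 1508 = 3727
ΣP(Jan 2012)Q(Jan 2012) = 1×215 + 7×48 + 33×33 + 1×307 + 13×124 = 215 + 336 + 1089 + 307 + 1612 = 3559
L = 3727 / 3559 × 100 = 104.7204
Paasche component (current-period weights):
ΣP(Feb 2012)Q(Feb 2012) = 1×188 + 9×57 + 24×40 + 1×312 + 17×116 = 188 + 513 + 960 + 312 + 1972 = 3945
ΣP(Feb 2012)Q(Jan 2012) = 1×215 + 9×48 + 24×33 + 1×307 + 17×124 = 215 + 432 + 792 + 307 + 2108 = 3854
P = 3945 / 3854 × 100 = 102.3612
Fisher = √(L × P) = √(104.7204 × 102.3612) = 103.5341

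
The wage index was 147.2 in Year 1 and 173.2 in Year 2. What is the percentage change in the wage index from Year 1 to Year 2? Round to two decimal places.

Change = (173.2 − 147.2) / 147.2 × 100
       = 26.0 / 147.2 × 100 = 17.6630%

17.66%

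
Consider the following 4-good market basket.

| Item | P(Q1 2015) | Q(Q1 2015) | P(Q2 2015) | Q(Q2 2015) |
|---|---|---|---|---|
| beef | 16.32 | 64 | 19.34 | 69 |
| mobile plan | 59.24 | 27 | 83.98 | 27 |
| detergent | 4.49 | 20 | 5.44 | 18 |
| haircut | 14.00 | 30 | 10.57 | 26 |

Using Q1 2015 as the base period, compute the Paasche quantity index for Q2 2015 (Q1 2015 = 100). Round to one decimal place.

101.1

Paasche quantity index uses current-period prices as weights.
ΣP(Q2 2015)·Q(Q2 2015) = 19.34×69 + 83.98×27 + 5.44×18 + 10.57×26 = 1334.46 + 2267.46 + 97.92 + 274.82 = 3974.66
ΣP(Q2 2015)·Q(Q1 2015) = 19.34×64 + 83.98×27 + 5.44×20 + 10.57×30 = 1237.76 + 2267.46 + 108.8 + 317.1 = 3931.12
Index = 3974.66 / 3931.12 × 100 = 101.1076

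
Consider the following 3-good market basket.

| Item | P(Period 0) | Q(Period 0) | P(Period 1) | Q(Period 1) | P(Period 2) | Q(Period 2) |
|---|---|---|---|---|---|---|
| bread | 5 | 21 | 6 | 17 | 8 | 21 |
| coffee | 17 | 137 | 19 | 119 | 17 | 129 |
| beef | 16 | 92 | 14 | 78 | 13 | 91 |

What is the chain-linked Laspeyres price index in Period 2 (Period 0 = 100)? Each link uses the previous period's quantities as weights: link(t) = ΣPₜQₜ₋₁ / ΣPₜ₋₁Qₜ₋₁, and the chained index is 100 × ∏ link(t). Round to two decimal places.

94.45

Link Period 0→Period 1:
ΣP(Period 1)Q(Period 0) = 6×21 + 19×137 + 14×92 = 126 + 2603 + 1288 = 4017
ΣP(Period 0)Q(Period 0) = 5×21 + 17×137 + 16×92 = 105 + 2329 + 1472 = 3906
link = 4017/3906 = 1.028418
Link Period 1→Period 2:
ΣP(Period 2)Q(Period 1) = 8×17 + 17×119 + 13×78 = 136 + 2023 + 1014 = 3173
ΣP(Period 1)Q(Period 1) = 6×17 + 19×119 + 14×78 = 102 + 2261 + 1092 = 3455
link = 3173/3455 = 0.918379
Chained index = 100 × 1.028418 × 0.918379 = 94.4477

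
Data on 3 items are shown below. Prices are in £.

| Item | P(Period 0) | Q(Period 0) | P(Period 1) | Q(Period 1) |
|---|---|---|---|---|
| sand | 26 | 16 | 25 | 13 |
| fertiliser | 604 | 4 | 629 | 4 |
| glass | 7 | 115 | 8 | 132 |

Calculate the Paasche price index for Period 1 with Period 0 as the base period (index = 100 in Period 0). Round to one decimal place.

Paasche price index uses current-period quantities as weights.
ΣP(Period 1)·Q(Period 1) = 25×13 + 629×4 + 8×132 = 325 + 2516 + 1056 = 3897
ΣP(Period 0)·Q(Period 1) = 26×13 + 604×4 + 7×132 = 338 + 2416 + 924 = 3678
Index = 3897 / 3678 × 100 = 105.9543

106.0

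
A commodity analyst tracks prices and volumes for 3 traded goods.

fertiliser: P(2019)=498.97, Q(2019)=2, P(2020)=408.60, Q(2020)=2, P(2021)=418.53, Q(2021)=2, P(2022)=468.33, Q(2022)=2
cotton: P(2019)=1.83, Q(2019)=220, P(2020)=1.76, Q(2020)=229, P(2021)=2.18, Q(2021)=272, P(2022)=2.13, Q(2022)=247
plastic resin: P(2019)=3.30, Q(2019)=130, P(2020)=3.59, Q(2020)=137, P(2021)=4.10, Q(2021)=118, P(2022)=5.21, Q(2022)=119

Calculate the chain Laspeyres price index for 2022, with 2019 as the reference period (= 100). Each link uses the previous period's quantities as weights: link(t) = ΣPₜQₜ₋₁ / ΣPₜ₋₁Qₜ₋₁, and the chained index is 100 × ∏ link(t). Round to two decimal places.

Link 2019→2020:
ΣP(2020)Q(2019) = 408.60×2 + 1.76×220 + 3.59×130 = 817.2 + 387.2 + 466.7 = 1671.1
ΣP(2019)Q(2019) = 498.97×2 + 1.83×220 + 3.30×130 = 997.94 + 402.6 + 429 = 1829.54
link = 1671.1/1829.54 = 0.913399
Link 2020→2021:
ΣP(2021)Q(2020) = 418.53×2 + 2.18×229 + 4.10×137 = 837.06 + 499.22 + 561.7 = 1897.98
ΣP(2020)Q(2020) = 408.60×2 + 1.76×229 + 3.59×137 = 817.2 + 403.04 + 491.83 = 1712.07
link = 1897.98/1712.07 = 1.108588
Link 2021→2022:
ΣP(2022)Q(2021) = 468.33×2 + 2.13×272 + 5.21×118 = 936.66 + 579.36 + 614.78 = 2130.8
ΣP(2021)Q(2021) = 418.53×2 + 2.18×272 + 4.10×118 = 837.06 + 592.96 + 483.8 = 1913.82
link = 2130.8/1913.82 = 1.113375
Chained index = 100 × 0.913399 × 1.108588 × 1.113375 = 112.7385

112.74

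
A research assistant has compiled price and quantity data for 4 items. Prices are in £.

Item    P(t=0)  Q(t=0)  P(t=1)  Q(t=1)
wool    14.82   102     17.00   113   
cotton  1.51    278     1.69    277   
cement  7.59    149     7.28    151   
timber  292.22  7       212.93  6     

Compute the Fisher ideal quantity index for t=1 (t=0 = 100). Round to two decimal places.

Laspeyres component (base-period weights):
ΣP(t=0)Q(t=1) = 14.82×113 + 1.51×277 + 7.59×151 + 292.22×6 = 1674.66 + 418.27 + 1146.09 + 1753.32 = 4992.34
ΣP(t=0)Q(t=0) = 14.82×102 + 1.51×278 + 7.59×149 + 292.22×7 = 1511.64 + 419.78 + 1130.91 + 2045.54 = 5107.87
L = 4992.34 / 5107.87 × 100 = 97.7382
Paasche component (current-period weights):
ΣP(t=1)Q(t=1) = 17.00×113 + 1.69×277 + 7.28×151 + 212.93×6 = 1921 + 468.13 + 1099.28 + 1277.58 = 4765.99
ΣP(t=1)Q(t=0) = 17.00×102 + 1.69×278 + 7.28×149 + 212.93×7 = 1734 + 469.82 + 1084.72 + 1490.51 = 4779.05
P = 4765.99 / 4779.05 × 100 = 99.7267
Fisher = √(L × P) = √(97.7382 × 99.7267) = 98.7275

98.73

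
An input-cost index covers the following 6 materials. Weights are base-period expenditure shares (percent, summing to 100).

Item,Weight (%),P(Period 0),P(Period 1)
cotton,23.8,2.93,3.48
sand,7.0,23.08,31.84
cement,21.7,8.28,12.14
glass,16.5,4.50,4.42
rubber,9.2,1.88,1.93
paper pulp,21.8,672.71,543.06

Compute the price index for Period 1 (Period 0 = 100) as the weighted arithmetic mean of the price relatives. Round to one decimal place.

113.0

cotton: 23.8 × (3.48/2.93) = 23.8 × 1.187713 = 28.2676
sand: 7.0 × (31.84/23.08) = 7.0 × 1.379549 = 9.6568
cement: 21.7 × (12.14/8.28) = 21.7 × 1.466184 = 31.8162
glass: 16.5 × (4.42/4.50) = 16.5 × 0.982222 = 16.2067
rubber: 9.2 × (1.93/1.88) = 9.2 × 1.026596 = 9.4447
paper pulp: 21.8 × (543.06/672.71) = 21.8 × 0.807272 = 17.5985
Index = Σ wᵢ·(p₁ᵢ/p₀ᵢ) = 28.2676 + 9.6568 + 31.8162 + 16.2067 + 9.4447 + 17.5985 = 112.9905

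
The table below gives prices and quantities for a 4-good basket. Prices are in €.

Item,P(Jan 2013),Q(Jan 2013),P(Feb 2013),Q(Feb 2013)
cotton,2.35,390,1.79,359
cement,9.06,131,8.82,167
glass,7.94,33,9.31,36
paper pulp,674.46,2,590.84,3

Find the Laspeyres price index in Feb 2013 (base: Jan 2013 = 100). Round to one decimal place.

Laspeyres price index uses base-period quantities as weights.
ΣP(Feb 2013)·Q(Jan 2013) = 1.79×390 + 8.82×131 + 9.31×33 + 590.84×2 = 698.1 + 1155.42 + 307.23 + 1181.68 = 3342.43
ΣP(Jan 2013)·Q(Jan 2013) = 2.35×390 + 9.06×131 + 7.94×33 + 674.46×2 = 916.5 + 1186.86 + 262.02 + 1348.92 = 3714.3
Index = 3342.43 / 3714.3 × 100 = 89.9882

90.0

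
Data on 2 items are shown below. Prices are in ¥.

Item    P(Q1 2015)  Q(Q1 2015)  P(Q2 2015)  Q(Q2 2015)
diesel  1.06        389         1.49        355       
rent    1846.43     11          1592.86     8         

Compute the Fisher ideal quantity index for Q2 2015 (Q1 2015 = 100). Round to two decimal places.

Laspeyres component (base-period weights):
ΣP(Q1 2015)Q(Q2 2015) = 1.06×355 + 1846.43×8 = 376.3 + 14771.44 = 15147.74
ΣP(Q1 2015)Q(Q1 2015) = 1.06×389 + 1846.43×11 = 412.34 + 20310.73 = 20723.07
L = 15147.74 / 20723.07 × 100 = 73.0960
Paasche component (current-period weights):
ΣP(Q2 2015)Q(Q2 2015) = 1.49×355 + 1592.86×8 = 528.95 + 12742.88 = 13271.83
ΣP(Q2 2015)Q(Q1 2015) = 1.49×389 + 1592.86×11 = 579.61 + 17521.46 = 18101.07
P = 13271.83 / 18101.07 × 100 = 73.3207
Fisher = √(L × P) = √(73.0960 × 73.3207) = 73.2083

73.21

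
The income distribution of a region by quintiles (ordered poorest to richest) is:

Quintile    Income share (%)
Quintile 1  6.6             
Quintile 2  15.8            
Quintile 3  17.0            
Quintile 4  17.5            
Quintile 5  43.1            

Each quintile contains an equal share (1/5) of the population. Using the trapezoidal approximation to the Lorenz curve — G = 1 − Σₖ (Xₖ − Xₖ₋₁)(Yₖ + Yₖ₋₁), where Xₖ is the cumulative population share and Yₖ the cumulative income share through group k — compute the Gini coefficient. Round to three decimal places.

0.299

Cumulative income shares Yₖ: 0.0660, 0.2240, 0.3940, 0.5690, 1.0000
Σ (Xₖ−Xₖ₋₁)(Yₖ+Yₖ₋₁) = (1/5)(0.0660+0.0000) + (1/5)(0.2240+0.0660) + (1/5)(0.3940+0.2240) + (1/5)(0.5690+0.3940) + (1/5)(1.0000+0.5690)
  = 0.0132 + 0.0580 + 0.1236 + 0.1926 + 0.3138 = 0.7012
G = 1 − 0.7012 = 0.2988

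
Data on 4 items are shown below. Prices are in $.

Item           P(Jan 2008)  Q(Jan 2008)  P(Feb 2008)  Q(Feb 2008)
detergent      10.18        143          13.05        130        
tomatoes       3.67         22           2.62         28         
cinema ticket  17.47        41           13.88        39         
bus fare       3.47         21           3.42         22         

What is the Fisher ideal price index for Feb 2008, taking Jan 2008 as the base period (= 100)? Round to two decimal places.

Laspeyres component (base-period weights):
ΣP(Feb 2008)Q(Jan 2008) = 13.05×143 + 2.62×22 + 13.88×41 + 3.42×21 = 1866.15 + 57.64 + 569.08 + 71.82 = 2564.69
ΣP(Jan 2008)Q(Jan 2008) = 10.18×143 + 3.67×22 + 17.47×41 + 3.47×21 = 1455.74 + 80.74 + 716.27 + 72.87 = 2325.62
L = 2564.69 / 2325.62 × 100 = 110.2798
Paasche component (current-period weights):
ΣP(Feb 2008)Q(Feb 2008) = 13.05×130 + 2.62×28 + 13.88×39 + 3.42×22 = 1696.5 + 73.36 + 541.32 + 75.24 = 2386.42
ΣP(Jan 2008)Q(Feb 2008) = 10.18×130 + 3.67×28 + 17.47×39 + 3.47×22 = 1323.4 + 102.76 + 681.33 + 76.34 = 2183.83
P = 2386.42 / 2183.83 × 100 = 109.2768
Fisher = √(L × P) = √(110.2798 × 109.2768) = 109.7772

109.78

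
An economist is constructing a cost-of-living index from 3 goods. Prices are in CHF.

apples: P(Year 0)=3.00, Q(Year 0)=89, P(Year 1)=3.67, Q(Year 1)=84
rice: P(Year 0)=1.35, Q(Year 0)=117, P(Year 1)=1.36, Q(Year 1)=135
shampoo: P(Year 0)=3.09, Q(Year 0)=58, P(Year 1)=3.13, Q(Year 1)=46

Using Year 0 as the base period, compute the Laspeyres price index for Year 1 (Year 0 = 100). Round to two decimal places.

Laspeyres price index uses base-period quantities as weights.
ΣP(Year 1)·Q(Year 0) = 3.67×89 + 1.36×117 + 3.13×58 = 326.63 + 159.12 + 181.54 = 667.29
ΣP(Year 0)·Q(Year 0) = 3.00×89 + 1.35×117 + 3.09×58 = 267 + 157.95 + 179.22 = 604.17
Index = 667.29 / 604.17 × 100 = 110.4474

110.45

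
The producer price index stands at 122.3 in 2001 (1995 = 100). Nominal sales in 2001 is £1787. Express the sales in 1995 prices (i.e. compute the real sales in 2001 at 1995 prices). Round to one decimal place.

1461.2

Real = Nominal ÷ (Index/100) = 1787 ÷ (122.3/100)
     = 1787 ÷ 1.223 = 1461.1611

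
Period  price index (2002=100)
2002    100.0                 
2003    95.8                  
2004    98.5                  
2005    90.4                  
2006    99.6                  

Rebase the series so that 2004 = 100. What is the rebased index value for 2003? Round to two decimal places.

Rebased(2003) = 95.8 / 98.5 × 100 = 97.2589

97.26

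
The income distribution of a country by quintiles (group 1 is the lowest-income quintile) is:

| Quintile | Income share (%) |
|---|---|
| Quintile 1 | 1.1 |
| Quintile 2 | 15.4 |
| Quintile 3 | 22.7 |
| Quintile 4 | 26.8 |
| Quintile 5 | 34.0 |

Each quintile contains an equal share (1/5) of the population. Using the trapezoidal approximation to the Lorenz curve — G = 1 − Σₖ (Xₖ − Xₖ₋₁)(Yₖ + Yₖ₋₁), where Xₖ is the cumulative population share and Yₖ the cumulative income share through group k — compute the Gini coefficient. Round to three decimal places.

0.309

Cumulative income shares Yₖ: 0.0110, 0.1650, 0.3920, 0.6600, 1.0000
Σ (Xₖ−Xₖ₋₁)(Yₖ+Yₖ₋₁) = (1/5)(0.0110+0.0000) + (1/5)(0.1650+0.0110) + (1/5)(0.3920+0.1650) + (1/5)(0.6600+0.3920) + (1/5)(1.0000+0.6600)
  = 0.0022 + 0.0352 + 0.1114 + 0.2104 + 0.3320 = 0.6912
G = 1 − 0.6912 = 0.3088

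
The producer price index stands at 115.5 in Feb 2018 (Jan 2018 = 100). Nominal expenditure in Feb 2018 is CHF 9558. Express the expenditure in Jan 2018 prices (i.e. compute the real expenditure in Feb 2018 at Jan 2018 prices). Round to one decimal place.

Real = Nominal ÷ (Index/100) = 9558 ÷ (115.5/100)
     = 9558 ÷ 1.155 = 8275.3247

8275.3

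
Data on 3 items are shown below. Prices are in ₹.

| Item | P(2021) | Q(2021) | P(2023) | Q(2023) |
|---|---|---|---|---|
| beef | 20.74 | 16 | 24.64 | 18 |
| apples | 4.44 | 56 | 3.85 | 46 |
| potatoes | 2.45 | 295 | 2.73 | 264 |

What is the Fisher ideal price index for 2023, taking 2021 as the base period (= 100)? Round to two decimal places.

Laspeyres component (base-period weights):
ΣP(2023)Q(2021) = 24.64×16 + 3.85×56 + 2.73×295 = 394.24 + 215.6 + 805.35 = 1415.19
ΣP(2021)Q(2021) = 20.74×16 + 4.44×56 + 2.45×295 = 331.84 + 248.64 + 722.75 = 1303.23
L = 1415.19 / 1303.23 × 100 = 108.5910
Paasche component (current-period weights):
ΣP(2023)Q(2023) = 24.64×18 + 3.85×46 + 2.73×264 = 443.52 + 177.1 + 720.72 = 1341.34
ΣP(2021)Q(2023) = 20.74×18 + 4.44×46 + 2.45×264 = 373.32 + 204.24 + 646.8 = 1224.36
P = 1341.34 / 1224.36 × 100 = 109.5544
Fisher = √(L × P) = √(108.5910 × 109.5544) = 109.0716

109.07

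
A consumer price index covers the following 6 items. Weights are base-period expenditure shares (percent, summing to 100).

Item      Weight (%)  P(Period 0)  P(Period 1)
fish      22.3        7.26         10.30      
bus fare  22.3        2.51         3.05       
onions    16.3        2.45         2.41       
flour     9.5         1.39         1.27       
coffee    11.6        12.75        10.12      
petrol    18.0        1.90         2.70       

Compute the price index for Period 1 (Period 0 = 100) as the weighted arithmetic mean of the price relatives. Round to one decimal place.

fish: 22.3 × (10.30/7.26) = 22.3 × 1.418733 = 31.6377
bus fare: 22.3 × (3.05/2.51) = 22.3 × 1.215139 = 27.0976
onions: 16.3 × (2.41/2.45) = 16.3 × 0.983673 = 16.0339
flour: 9.5 × (1.27/1.39) = 9.5 × 0.913669 = 8.6799
coffee: 11.6 × (10.12/12.75) = 11.6 × 0.793725 = 9.2072
petrol: 18.0 × (2.70/1.90) = 18.0 × 1.421053 = 25.5789
Index = Σ wᵢ·(p₁ᵢ/p₀ᵢ) = 31.6377 + 27.0976 + 16.0339 + 8.6799 + 9.2072 + 25.5789 = 118.2352

118.2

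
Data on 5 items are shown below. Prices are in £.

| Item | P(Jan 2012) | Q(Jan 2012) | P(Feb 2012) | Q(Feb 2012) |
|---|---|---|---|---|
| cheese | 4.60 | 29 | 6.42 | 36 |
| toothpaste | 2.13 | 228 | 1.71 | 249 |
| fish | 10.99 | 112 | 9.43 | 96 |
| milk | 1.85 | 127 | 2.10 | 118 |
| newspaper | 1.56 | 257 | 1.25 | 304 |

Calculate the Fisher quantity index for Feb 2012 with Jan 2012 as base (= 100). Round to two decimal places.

98.47

Laspeyres component (base-period weights):
ΣP(Jan 2012)Q(Feb 2012) = 4.60×36 + 2.13×249 + 10.99×96 + 1.85×118 + 1.56×304 = 165.6 + 530.37 + 1055.04 + 218.3 + 474.24 = 2443.55
ΣP(Jan 2012)Q(Jan 2012) = 4.60×29 + 2.13×228 + 10.99×112 + 1.85×127 + 1.56×257 = 133.4 + 485.64 + 1230.88 + 234.95 + 400.92 = 2485.79
L = 2443.55 / 2485.79 × 100 = 98.3007
Paasche component (current-period weights):
ΣP(Feb 2012)Q(Feb 2012) = 6.42×36 + 1.71×249 + 9.43×96 + 2.10×118 + 1.25×304 = 231.12 + 425.79 + 905.28 + 247.8 + 380 = 2189.99
ΣP(Feb 2012)Q(Jan 2012) = 6.42×29 + 1.71×228 + 9.43×112 + 2.10×127 + 1.25×257 = 186.18 + 389.88 + 1056.16 + 266.7 + 321.25 = 2220.17
P = 2189.99 / 2220.17 × 100 = 98.6406
Fisher = √(L × P) = √(98.3007 × 98.6406) = 98.4705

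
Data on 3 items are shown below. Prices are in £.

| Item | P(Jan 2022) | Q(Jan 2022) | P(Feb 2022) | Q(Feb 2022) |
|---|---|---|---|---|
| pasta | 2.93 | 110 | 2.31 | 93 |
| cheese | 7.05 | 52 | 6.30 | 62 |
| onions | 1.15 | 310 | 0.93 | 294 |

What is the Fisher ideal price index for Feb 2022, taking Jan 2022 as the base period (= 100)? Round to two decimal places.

83.55

Laspeyres component (base-period weights):
ΣP(Feb 2022)Q(Jan 2022) = 2.31×110 + 6.30×52 + 0.93×310 = 254.1 + 327.6 + 288.3 = 870
ΣP(Jan 2022)Q(Jan 2022) = 2.93×110 + 7.05×52 + 1.15×310 = 322.3 + 366.6 + 356.5 = 1045.4
L = 870 / 1045.4 × 100 = 83.2217
Paasche component (current-period weights):
ΣP(Feb 2022)Q(Feb 2022) = 2.31×93 + 6.30×62 + 0.93×294 = 214.83 + 390.6 + 273.42 = 878.85
ΣP(Jan 2022)Q(Feb 2022) = 2.93×93 + 7.05×62 + 1.15×294 = 272.49 + 437.1 + 338.1 = 1047.69
P = 878.85 / 1047.69 × 100 = 83.8845
Fisher = √(L × P) = √(83.2217 × 83.8845) = 83.5525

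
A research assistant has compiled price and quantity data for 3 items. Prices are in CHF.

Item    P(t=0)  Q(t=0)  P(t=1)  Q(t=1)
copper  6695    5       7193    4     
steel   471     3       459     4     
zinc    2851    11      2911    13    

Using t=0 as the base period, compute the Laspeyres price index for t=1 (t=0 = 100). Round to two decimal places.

104.70

Laspeyres price index uses base-period quantities as weights.
ΣP(t=1)·Q(t=0) = 7193×5 + 459×3 + 2911×11 = 35965 + 1377 + 32021 = 69363
ΣP(t=0)·Q(t=0) = 6695×5 + 471×3 + 2851×11 = 33475 + 1413 + 31361 = 66249
Index = 69363 / 66249 × 100 = 104.7004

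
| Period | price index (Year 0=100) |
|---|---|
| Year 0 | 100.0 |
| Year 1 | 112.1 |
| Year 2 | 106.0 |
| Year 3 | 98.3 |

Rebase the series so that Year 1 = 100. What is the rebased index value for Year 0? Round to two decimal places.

Rebased(Year 0) = 100.0 / 112.1 × 100 = 89.2061

89.21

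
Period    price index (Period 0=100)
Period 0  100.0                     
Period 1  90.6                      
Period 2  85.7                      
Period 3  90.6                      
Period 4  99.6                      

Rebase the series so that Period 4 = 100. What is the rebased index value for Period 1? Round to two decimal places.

90.96

Rebased(Period 1) = 90.6 / 99.6 × 100 = 90.9639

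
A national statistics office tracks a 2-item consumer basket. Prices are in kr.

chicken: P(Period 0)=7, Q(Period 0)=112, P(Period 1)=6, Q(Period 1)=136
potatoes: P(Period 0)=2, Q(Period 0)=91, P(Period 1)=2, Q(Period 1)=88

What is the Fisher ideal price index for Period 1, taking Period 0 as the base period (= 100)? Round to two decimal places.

Laspeyres component (base-period weights):
ΣP(Period 1)Q(Period 0) = 6×112 + 2×91 = 672 + 182 = 854
ΣP(Period 0)Q(Period 0) = 7×112 + 2×91 = 784 + 182 = 966
L = 854 / 966 × 100 = 88.4058
Paasche component (current-period weights):
ΣP(Period 1)Q(Period 1) = 6×136 + 2×88 = 816 + 176 = 992
ΣP(Period 0)Q(Period 1) = 7×136 + 2×88 = 952 + 176 = 1128
P = 992 / 1128 × 100 = 87.9433
Fisher = √(L × P) = √(88.4058 × 87.9433) = 88.1742

88.17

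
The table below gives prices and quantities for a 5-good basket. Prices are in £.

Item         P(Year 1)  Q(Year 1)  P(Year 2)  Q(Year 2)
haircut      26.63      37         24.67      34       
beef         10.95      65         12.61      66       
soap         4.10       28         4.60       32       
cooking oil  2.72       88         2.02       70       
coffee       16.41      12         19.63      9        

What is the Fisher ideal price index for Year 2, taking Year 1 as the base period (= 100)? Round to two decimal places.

101.51

Laspeyres component (base-period weights):
ΣP(Year 2)Q(Year 1) = 24.67×37 + 12.61×65 + 4.60×28 + 2.02×88 + 19.63×12 = 912.79 + 819.65 + 128.8 + 177.76 + 235.56 = 2274.56
ΣP(Year 1)Q(Year 1) = 26.63×37 + 10.95×65 + 4.10×28 + 2.72×88 + 16.41×12 = 985.31 + 711.75 + 114.8 + 239.36 + 196.92 = 2248.14
L = 2274.56 / 2248.14 × 100 = 101.1752
Paasche component (current-period weights):
ΣP(Year 2)Q(Year 2) = 24.67×34 + 12.61×66 + 4.60×32 + 2.02×70 + 19.63×9 = 838.78 + 832.26 + 147.2 + 141.4 + 176.67 = 2136.31
ΣP(Year 1)Q(Year 2) = 26.63×34 + 10.95×66 + 4.10×32 + 2.72×70 + 16.41×9 = 905.42 + 722.7 + 131.2 + 190.4 + 147.69 = 2097.41
P = 2136.31 / 2097.41 × 100 = 101.8547
Fisher = √(L × P) = √(101.1752 × 101.8547) = 101.5144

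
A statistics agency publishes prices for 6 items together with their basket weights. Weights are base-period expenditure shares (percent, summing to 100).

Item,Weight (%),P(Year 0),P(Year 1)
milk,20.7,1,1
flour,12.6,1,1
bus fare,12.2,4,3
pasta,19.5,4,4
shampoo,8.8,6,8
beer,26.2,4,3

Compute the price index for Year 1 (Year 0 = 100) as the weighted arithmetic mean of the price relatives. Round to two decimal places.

93.33

milk: 20.7 × (1/1) = 20.7 × 1.000000 = 20.7000
flour: 12.6 × (1/1) = 12.6 × 1.000000 = 12.6000
bus fare: 12.2 × (3/4) = 12.2 × 0.750000 = 9.1500
pasta: 19.5 × (4/4) = 19.5 × 1.000000 = 19.5000
shampoo: 8.8 × (8/6) = 8.8 × 1.333333 = 11.7333
beer: 26.2 × (3/4) = 26.2 × 0.750000 = 19.6500
Index = Σ wᵢ·(p₁ᵢ/p₀ᵢ) = 20.7000 + 12.6000 + 9.1500 + 19.5000 + 11.7333 + 19.6500 = 93.3333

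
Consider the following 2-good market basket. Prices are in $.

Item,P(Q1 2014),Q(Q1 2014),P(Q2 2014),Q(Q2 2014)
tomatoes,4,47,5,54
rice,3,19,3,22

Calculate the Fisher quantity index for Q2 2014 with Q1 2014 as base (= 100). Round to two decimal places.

115.09

Laspeyres component (base-period weights):
ΣP(Q1 2014)Q(Q2 2014) = 4×54 + 3×22 = 216 + 66 = 282
ΣP(Q1 2014)Q(Q1 2014) = 4×47 + 3×19 = 188 + 57 = 245
L = 282 / 245 × 100 = 115.1020
Paasche component (current-period weights):
ΣP(Q2 2014)Q(Q2 2014) = 5×54 + 3×22 = 270 + 66 = 336
ΣP(Q2 2014)Q(Q1 2014) = 5×47 + 3×19 = 235 + 57 = 292
P = 336 / 292 × 100 = 115.0685
Fisher = √(L × P) = √(115.1020 × 115.0685) = 115.0853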